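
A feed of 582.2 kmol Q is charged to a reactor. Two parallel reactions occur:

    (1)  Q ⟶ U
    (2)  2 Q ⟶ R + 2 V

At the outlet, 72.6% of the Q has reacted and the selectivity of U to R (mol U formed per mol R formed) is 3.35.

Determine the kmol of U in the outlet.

265 kmol

Conversion of Q: Q consumed = 0.726 × 582.2 = 422.7 kmol = 1ξ₁ + 2ξ₂.
Selectivity: 1ξ₁ / (1ξ₂) = 3.35 → ξ₁ = 3.35 ξ₂.
Substitute: (1·3.35 + 2) ξ₂ = 422.7 → ξ₂ = 79.01 kmol, ξ₁ = 264.7 kmol.
Outlet amounts (n = n₀ + Σ ν·ξ):
  Q: 582.2 − 1(264.7) − 2(79.01) = 159.5
  U: 0 + 1(264.7) = 264.7
  R: 0 + 1(79.01) = 79.01
  V: 0 + 2(79.01) = 158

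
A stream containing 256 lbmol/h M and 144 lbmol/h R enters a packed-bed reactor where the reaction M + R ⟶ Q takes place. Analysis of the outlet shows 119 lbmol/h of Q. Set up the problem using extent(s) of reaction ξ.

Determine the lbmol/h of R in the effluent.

25 lbmol/h

For Q: n = n₀ + 1ξ → 119 = 0 + 1ξ, giving ξ = 119 lbmol/h.
Outlet amounts (n = n₀ + ν ξ):
  M: 256 − 1(119) = 137
  R: 144 − 1(119) = 25
  Q: 0 + 1(119) = 119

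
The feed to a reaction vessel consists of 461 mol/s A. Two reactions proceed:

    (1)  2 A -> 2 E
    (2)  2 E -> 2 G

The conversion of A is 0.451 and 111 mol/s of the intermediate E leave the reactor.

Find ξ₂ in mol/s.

ξ₂ = 48.5 mol/s

Conversion of A: A consumed = 2ξ₁ = 0.451 × 461 → ξ₁ = 104 mol/s.
E balance: n_E = 0 + 2ξ₁ − 2ξ₂ = 111 → ξ₂ = (2·104 − 111)/2 = 48.46 mol/s.
Outlet amounts (n = n₀ + Σ ν·ξ):
  A: 461 − 2(104) = 253.1
  E: 0 + 2(104) − 2(48.46) = 111
  G: 0 + 2(48.46) = 96.91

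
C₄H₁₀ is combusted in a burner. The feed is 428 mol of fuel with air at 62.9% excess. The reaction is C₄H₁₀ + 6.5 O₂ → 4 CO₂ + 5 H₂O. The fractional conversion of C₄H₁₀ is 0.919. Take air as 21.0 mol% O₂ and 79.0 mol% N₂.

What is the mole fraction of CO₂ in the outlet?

0.0696

Stoichiometric O₂ = 6.5 × 428 = 2782 mol; O₂ fed = 2782 × 1.629 = 4532 mol.
N₂ fed = 4532 × 79/21 = 17050 mol.
Fuel reacted = 0.919 × 428 → ξ = 393.3 mol.
Outlet (n = n₀ + ν ξ):
  C₄H₁₀: 428 − 1(393.3) = 34.67
  O₂: 4532 − 6.5(393.3) = 1975
  N₂: 17050 (inert)
  CO₂: 0 + 4(393.3) = 1573
  H₂O: 0 + 5(393.3) = 1967
Total out = 22600 mol; y_CO₂ = 1573 / 22600 = 0.06962.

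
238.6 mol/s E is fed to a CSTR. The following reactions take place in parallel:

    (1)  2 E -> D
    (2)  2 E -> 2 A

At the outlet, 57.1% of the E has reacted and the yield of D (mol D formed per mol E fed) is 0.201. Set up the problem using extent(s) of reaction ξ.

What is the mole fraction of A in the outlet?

Yield of D: 1ξ₁ / 238.6 = 0.201 → ξ₁ = 47.96 mol/s.
Conversion of E: 2ξ₁ + 2ξ₂ = 0.571 × 238.6 = 136.2 → ξ₂ = 20.16 mol/s.
Outlet amounts (n = n₀ + Σ ν·ξ):
  E: 238.6 − 2(47.96) − 2(20.16) = 102.4
  D: 0 + 1(47.96) = 47.96
  A: 0 + 2(20.16) = 40.32
Total out = 190.6 mol/s; y_A = 40.32 / 190.6 = 0.2115.

0.212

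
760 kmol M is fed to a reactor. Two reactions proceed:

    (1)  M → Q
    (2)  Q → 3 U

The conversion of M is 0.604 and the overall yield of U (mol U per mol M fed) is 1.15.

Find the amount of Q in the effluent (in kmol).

Conversion of M: M consumed = 1ξ₁ = 0.604 × 760 → ξ₁ = 459 kmol.
Yield of U: 3ξ₂ / 760 = 1.15 → ξ₂ = 291.3 kmol.
Outlet amounts (n = n₀ + Σ ν·ξ):
  M: 760 − 1(459) = 301
  Q: 0 + 1(459) − 1(291.3) = 167.7
  U: 0 + 3(291.3) = 874

168 kmol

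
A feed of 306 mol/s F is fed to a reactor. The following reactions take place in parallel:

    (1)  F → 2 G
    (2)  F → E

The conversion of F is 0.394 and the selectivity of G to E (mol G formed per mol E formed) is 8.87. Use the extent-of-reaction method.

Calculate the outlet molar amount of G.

Conversion of F: F consumed = 0.394 × 306 = 120.6 mol/s = 1ξ₁ + 1ξ₂.
Selectivity: 2ξ₁ / (1ξ₂) = 8.87 → ξ₁ = 4.435 ξ₂.
Substitute: (1·4.435 + 1) ξ₂ = 120.6 → ξ₂ = 22.18 mol/s, ξ₁ = 98.38 mol/s.
Outlet amounts (n = n₀ + Σ ν·ξ):
  F: 306 − 1(98.38) − 1(22.18) = 185.4
  G: 0 + 2(98.38) = 196.8
  E: 0 + 1(22.18) = 22.18

197 mol/s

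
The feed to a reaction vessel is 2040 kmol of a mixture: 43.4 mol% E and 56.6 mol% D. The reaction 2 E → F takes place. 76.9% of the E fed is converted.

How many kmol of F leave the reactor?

340 kmol

E reacted = 0.769 × 885.4 = 680.8 kmol; ν_E = −2, so ξ = 680.8/2 = 340.4 kmol.
Outlet amounts (n = n₀ + ν ξ):
  E: 885.4 − 2(340.4) = 204.5
  F: 0 + 1(340.4) = 340.4
  D: 1155 (inert)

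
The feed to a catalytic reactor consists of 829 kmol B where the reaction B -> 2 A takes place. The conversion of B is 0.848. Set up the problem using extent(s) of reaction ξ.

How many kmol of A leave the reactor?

B reacted = 0.848 × 829 = 703 kmol; ν_B = −1, so ξ = 703/1 = 703 kmol.
Outlet amounts (n = n₀ + ν ξ):
  B: 829 − 1(703) = 126
  A: 0 + 2(703) = 1406

1410 kmol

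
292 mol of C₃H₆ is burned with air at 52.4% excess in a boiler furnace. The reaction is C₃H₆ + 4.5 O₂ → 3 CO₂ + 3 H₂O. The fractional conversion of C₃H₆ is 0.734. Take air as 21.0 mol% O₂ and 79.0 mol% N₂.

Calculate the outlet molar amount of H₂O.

643 mol

Stoichiometric O₂ = 4.5 × 292 = 1314 mol; O₂ fed = 1314 × 1.524 = 2003 mol.
N₂ fed = 2003 × 79/21 = 7533 mol.
Fuel reacted = 0.734 × 292 → ξ = 214.3 mol.
Outlet (n = n₀ + ν ξ):
  C₃H₆: 292 − 1(214.3) = 77.67
  O₂: 2003 − 4.5(214.3) = 1038
  N₂: 7533 (inert)
  CO₂: 0 + 3(214.3) = 643
  H₂O: 0 + 3(214.3) = 643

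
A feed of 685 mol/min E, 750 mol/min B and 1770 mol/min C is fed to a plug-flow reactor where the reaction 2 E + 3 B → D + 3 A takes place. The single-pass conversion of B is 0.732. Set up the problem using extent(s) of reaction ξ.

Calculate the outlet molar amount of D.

183 mol/min

B reacted = 0.732 × 750 = 549 mol/min; ν_B = −3, so ξ = 549/3 = 183 mol/min.
Outlet amounts (n = n₀ + ν ξ):
  E: 685 − 2(183) = 319
  B: 750 − 3(183) = 201
  D: 0 + 1(183) = 183
  A: 0 + 3(183) = 549
  C: 1770 (inert)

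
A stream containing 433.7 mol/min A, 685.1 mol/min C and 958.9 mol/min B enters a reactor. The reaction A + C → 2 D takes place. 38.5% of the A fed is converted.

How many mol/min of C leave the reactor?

A reacted = 0.385 × 433.7 = 167 mol/min; ν_A = −1, so ξ = 167/1 = 167 mol/min.
Outlet amounts (n = n₀ + ν ξ):
  A: 433.7 − 1(167) = 266.7
  C: 685.1 − 1(167) = 518.1
  D: 0 + 2(167) = 333.9
  B: 958.9 (inert)

518 mol/min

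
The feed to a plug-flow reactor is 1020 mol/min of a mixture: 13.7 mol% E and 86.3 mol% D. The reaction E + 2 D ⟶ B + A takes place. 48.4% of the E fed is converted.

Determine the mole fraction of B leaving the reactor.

0.071

E reacted = 0.484 × 139.7 = 67.63 mol/min; ν_E = −1, so ξ = 67.63/1 = 67.63 mol/min.
Outlet amounts (n = n₀ + ν ξ):
  E: 139.7 − 1(67.63) = 72.11
  D: 880.3 − 2(67.63) = 745
  B: 0 + 1(67.63) = 67.63
  A: 0 + 1(67.63) = 67.63
Total out = 952.4 mol/min; y_B = 67.63 / 952.4 = 0.07102.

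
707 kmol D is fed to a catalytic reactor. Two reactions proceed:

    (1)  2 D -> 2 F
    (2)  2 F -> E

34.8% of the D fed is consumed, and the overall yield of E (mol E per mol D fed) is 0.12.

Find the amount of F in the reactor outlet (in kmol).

76.4 kmol

Conversion of D: D consumed = 2ξ₁ = 0.348 × 707 → ξ₁ = 123 kmol.
Yield of E: 1ξ₂ / 707 = 0.12 → ξ₂ = 84.84 kmol.
Outlet amounts (n = n₀ + Σ ν·ξ):
  D: 707 − 2(123) = 461
  F: 0 + 2(123) − 2(84.84) = 76.36
  E: 0 + 1(84.84) = 84.84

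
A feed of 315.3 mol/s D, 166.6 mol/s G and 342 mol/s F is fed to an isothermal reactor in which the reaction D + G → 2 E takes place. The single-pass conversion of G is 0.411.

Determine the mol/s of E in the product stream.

137 mol/s

G reacted = 0.411 × 166.6 = 68.47 mol/s; ν_G = −1, so ξ = 68.47/1 = 68.47 mol/s.
Outlet amounts (n = n₀ + ν ξ):
  D: 315.3 − 1(68.47) = 246.8
  G: 166.6 − 1(68.47) = 98.13
  E: 0 + 2(68.47) = 136.9
  F: 342 (inert)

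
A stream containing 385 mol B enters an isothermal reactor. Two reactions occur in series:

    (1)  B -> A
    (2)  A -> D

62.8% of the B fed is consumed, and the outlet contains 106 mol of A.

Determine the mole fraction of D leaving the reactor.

Conversion of B: B consumed = 1ξ₁ = 0.628 × 385 → ξ₁ = 241.8 mol.
A balance: n_A = 0 + 1ξ₁ − 1ξ₂ = 106 → ξ₂ = (1·241.8 − 106)/1 = 135.8 mol.
Outlet amounts (n = n₀ + Σ ν·ξ):
  B: 385 − 1(241.8) = 143.2
  A: 0 + 1(241.8) − 1(135.8) = 106
  D: 0 + 1(135.8) = 135.8
Total out = 385 mol; y_D = 135.8 / 385 = 0.3527.

0.353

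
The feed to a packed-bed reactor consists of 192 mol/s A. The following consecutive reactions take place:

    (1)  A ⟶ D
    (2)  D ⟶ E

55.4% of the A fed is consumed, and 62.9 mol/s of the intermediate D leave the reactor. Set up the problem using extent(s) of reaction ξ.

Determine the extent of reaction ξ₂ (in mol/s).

ξ₂ = 43.5 mol/s

Conversion of A: A consumed = 1ξ₁ = 0.554 × 192 → ξ₁ = 106.4 mol/s.
D balance: n_D = 0 + 1ξ₁ − 1ξ₂ = 62.9 → ξ₂ = (1·106.4 − 62.9)/1 = 43.47 mol/s.
Outlet amounts (n = n₀ + Σ ν·ξ):
  A: 192 − 1(106.4) = 85.63
  D: 0 + 1(106.4) − 1(43.47) = 62.9
  E: 0 + 1(43.47) = 43.47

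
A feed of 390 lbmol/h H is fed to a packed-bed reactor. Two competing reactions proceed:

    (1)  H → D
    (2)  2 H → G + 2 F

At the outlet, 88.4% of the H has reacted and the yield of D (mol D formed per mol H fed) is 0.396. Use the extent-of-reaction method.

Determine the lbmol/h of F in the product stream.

190 lbmol/h

Yield of D: 1ξ₁ / 390 = 0.396 → ξ₁ = 154.4 lbmol/h.
Conversion of H: 1ξ₁ + 2ξ₂ = 0.884 × 390 = 344.8 → ξ₂ = 95.16 lbmol/h.
Outlet amounts (n = n₀ + Σ ν·ξ):
  H: 390 − 1(154.4) − 2(95.16) = 45.24
  D: 0 + 1(154.4) = 154.4
  G: 0 + 1(95.16) = 95.16
  F: 0 + 2(95.16) = 190.3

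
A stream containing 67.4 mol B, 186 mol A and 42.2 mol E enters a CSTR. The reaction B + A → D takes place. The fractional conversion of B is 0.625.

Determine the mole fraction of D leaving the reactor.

0.166

B reacted = 0.625 × 67.4 = 42.12 mol; ν_B = −1, so ξ = 42.12/1 = 42.12 mol.
Outlet amounts (n = n₀ + ν ξ):
  B: 67.4 − 1(42.12) = 25.28
  A: 186 − 1(42.12) = 143.9
  D: 0 + 1(42.12) = 42.12
  E: 42.2 (inert)
Total out = 253.5 mol; y_D = 42.12 / 253.5 = 0.1662.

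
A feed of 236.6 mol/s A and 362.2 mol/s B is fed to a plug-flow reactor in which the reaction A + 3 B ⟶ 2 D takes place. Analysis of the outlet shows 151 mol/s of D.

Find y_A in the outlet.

0.36

For D: n = n₀ + 2ξ → 151 = 0 + 2ξ, giving ξ = 75.5 mol/s.
Outlet amounts (n = n₀ + ν ξ):
  A: 236.6 − 1(75.5) = 161.1
  B: 362.2 − 3(75.5) = 135.7
  D: 0 + 2(75.5) = 151
Total out = 447.8 mol/s; y_A = 161.1 / 447.8 = 0.3598.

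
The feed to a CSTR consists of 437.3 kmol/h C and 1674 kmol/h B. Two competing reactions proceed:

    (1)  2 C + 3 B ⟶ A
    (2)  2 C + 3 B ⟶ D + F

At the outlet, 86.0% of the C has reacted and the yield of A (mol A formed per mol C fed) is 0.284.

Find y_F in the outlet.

Yield of A: 1ξ₁ / 437.3 = 0.284 → ξ₁ = 124.2 kmol/h.
Conversion of C: 2ξ₁ + 2ξ₂ = 0.86 × 437.3 = 376.1 → ξ₂ = 63.85 kmol/h.
Outlet amounts (n = n₀ + Σ ν·ξ):
  C: 437.3 − 2(124.2) − 2(63.85) = 61.22
  B: 1674 − 3(124.2) − 3(63.85) = 1110
  A: 0 + 1(124.2) = 124.2
  D: 0 + 1(63.85) = 63.85
  F: 0 + 1(63.85) = 63.85
Total out = 1423 kmol/h; y_F = 63.85 / 1423 = 0.04487.

0.0449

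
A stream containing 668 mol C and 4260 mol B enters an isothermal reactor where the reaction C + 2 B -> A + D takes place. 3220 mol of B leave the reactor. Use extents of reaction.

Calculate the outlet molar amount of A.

For B: n = n₀ − 2ξ → 3220 = 4260 − 2ξ, giving ξ = 520 mol.
Outlet amounts (n = n₀ + ν ξ):
  C: 668 − 1(520) = 148
  B: 4260 − 2(520) = 3220
  A: 0 + 1(520) = 520
  D: 0 + 1(520) = 520

520 mol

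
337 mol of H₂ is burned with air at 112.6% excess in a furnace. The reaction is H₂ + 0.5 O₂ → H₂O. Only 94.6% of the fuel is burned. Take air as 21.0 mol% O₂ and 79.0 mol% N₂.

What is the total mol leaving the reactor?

Stoichiometric O₂ = 0.5 × 337 = 168.5 mol; O₂ fed = 168.5 × 2.126 = 358.2 mol.
N₂ fed = 358.2 × 79/21 = 1348 mol.
Fuel reacted = 0.946 × 337 → ξ = 318.8 mol.
Outlet (n = n₀ + ν ξ):
  H₂: 337 − 1(318.8) = 18.2
  O₂: 358.2 − 0.5(318.8) = 198.8
  N₂: 1348 (inert)
  H₂O: 0 + 1(318.8) = 318.8
Total out = 18.2 + 198.8 + 1348 + 318.8 = 1883 mol.

1880 mol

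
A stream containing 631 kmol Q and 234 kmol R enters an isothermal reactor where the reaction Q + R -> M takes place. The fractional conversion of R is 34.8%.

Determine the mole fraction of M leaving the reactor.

0.104

R reacted = 0.348 × 234 = 81.43 kmol; ν_R = −1, so ξ = 81.43/1 = 81.43 kmol.
Outlet amounts (n = n₀ + ν ξ):
  Q: 631 − 1(81.43) = 549.6
  R: 234 − 1(81.43) = 152.6
  M: 0 + 1(81.43) = 81.43
Total out = 783.6 kmol; y_M = 81.43 / 783.6 = 0.1039.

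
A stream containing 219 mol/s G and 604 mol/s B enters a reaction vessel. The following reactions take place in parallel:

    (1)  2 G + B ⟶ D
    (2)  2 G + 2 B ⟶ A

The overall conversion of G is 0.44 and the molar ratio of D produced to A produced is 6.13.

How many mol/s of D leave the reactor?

Conversion of G: G consumed = 0.44 × 219 = 96.36 mol/s = 2ξ₁ + 2ξ₂.
Selectivity: 1ξ₁ / (1ξ₂) = 6.13 → ξ₁ = 6.13 ξ₂.
Substitute: (2·6.13 + 2) ξ₂ = 96.36 → ξ₂ = 6.757 mol/s, ξ₁ = 41.42 mol/s.
Outlet amounts (n = n₀ + Σ ν·ξ):
  G: 219 − 2(41.42) − 2(6.757) = 122.6
  B: 604 − 1(41.42) − 2(6.757) = 549.1
  D: 0 + 1(41.42) = 41.42
  A: 0 + 1(6.757) = 6.757

41.4 mol/s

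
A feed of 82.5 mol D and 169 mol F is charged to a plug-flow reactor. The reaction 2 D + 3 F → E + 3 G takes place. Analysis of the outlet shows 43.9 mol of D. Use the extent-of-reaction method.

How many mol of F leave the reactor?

111 mol

For D: n = n₀ − 2ξ → 43.9 = 82.5 − 2ξ, giving ξ = 19.3 mol.
Outlet amounts (n = n₀ + ν ξ):
  D: 82.5 − 2(19.3) = 43.9
  F: 169 − 3(19.3) = 111.1
  E: 0 + 1(19.3) = 19.3
  G: 0 + 3(19.3) = 57.9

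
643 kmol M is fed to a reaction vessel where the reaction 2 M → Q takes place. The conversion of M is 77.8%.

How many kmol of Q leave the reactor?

M reacted = 0.778 × 643 = 500.3 kmol; ν_M = −2, so ξ = 500.3/2 = 250.1 kmol.
Outlet amounts (n = n₀ + ν ξ):
  M: 643 − 2(250.1) = 142.7
  Q: 0 + 1(250.1) = 250.1

250 kmol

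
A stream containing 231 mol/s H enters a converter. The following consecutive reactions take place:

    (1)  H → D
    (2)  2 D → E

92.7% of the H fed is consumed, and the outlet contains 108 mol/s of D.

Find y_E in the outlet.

0.298

Conversion of H: H consumed = 1ξ₁ = 0.927 × 231 → ξ₁ = 214.1 mol/s.
D balance: n_D = 0 + 1ξ₁ − 2ξ₂ = 108 → ξ₂ = (1·214.1 − 108)/2 = 53.07 mol/s.
Outlet amounts (n = n₀ + Σ ν·ξ):
  H: 231 − 1(214.1) = 16.86
  D: 0 + 1(214.1) − 2(53.07) = 108
  E: 0 + 1(53.07) = 53.07
Total out = 177.9 mol/s; y_E = 53.07 / 177.9 = 0.2983.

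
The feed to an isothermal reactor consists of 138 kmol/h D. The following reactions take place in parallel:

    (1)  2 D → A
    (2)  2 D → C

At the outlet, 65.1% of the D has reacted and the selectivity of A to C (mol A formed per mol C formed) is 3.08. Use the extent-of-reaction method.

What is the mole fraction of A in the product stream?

0.364

Conversion of D: D consumed = 0.651 × 138 = 89.84 kmol/h = 2ξ₁ + 2ξ₂.
Selectivity: 1ξ₁ / (1ξ₂) = 3.08 → ξ₁ = 3.08 ξ₂.
Substitute: (2·3.08 + 2) ξ₂ = 89.84 → ξ₂ = 11.01 kmol/h, ξ₁ = 33.91 kmol/h.
Outlet amounts (n = n₀ + Σ ν·ξ):
  D: 138 − 2(33.91) − 2(11.01) = 48.16
  A: 0 + 1(33.91) = 33.91
  C: 0 + 1(11.01) = 11.01
Total out = 93.08 kmol/h; y_A = 33.91 / 93.08 = 0.3643.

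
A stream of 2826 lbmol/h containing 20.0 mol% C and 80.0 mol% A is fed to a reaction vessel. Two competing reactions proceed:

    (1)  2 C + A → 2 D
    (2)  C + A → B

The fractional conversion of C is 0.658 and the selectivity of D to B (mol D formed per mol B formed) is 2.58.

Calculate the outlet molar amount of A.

Conversion of C: C consumed = 0.658 × 565.2 = 371.9 lbmol/h = 2ξ₁ + 1ξ₂.
Selectivity: 2ξ₁ / (1ξ₂) = 2.58 → ξ₁ = 1.29 ξ₂.
Substitute: (2·1.29 + 1) ξ₂ = 371.9 → ξ₂ = 103.9 lbmol/h, ξ₁ = 134 lbmol/h.
Outlet amounts (n = n₀ + Σ ν·ξ):
  C: 565.2 − 2(134) − 1(103.9) = 193.3
  A: 2261 − 1(134) − 1(103.9) = 2023
  D: 0 + 2(134) = 268
  B: 0 + 1(103.9) = 103.9

2020 lbmol/h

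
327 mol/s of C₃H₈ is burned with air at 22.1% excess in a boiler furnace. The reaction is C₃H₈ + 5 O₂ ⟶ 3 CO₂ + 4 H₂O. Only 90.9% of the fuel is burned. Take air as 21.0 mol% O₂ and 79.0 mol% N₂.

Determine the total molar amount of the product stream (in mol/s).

Stoichiometric O₂ = 5 × 327 = 1635 mol/s; O₂ fed = 1635 × 1.221 = 1996 mol/s.
N₂ fed = 1996 × 79/21 = 7510 mol/s.
Fuel reacted = 0.909 × 327 → ξ = 297.2 mol/s.
Outlet (n = n₀ + ν ξ):
  C₃H₈: 327 − 1(297.2) = 29.76
  O₂: 1996 − 5(297.2) = 510.1
  N₂: 7510 (inert)
  CO₂: 0 + 3(297.2) = 891.7
  H₂O: 0 + 4(297.2) = 1189
Total out = 29.76 + 510.1 + 7510 + 891.7 + 1189 = 10130 mol/s.

10100 mol/s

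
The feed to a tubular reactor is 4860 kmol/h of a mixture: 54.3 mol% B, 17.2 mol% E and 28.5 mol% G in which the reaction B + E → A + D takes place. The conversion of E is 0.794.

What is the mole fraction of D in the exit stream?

E reacted = 0.794 × 835.9 = 663.7 kmol/h; ν_E = −1, so ξ = 663.7/1 = 663.7 kmol/h.
Outlet amounts (n = n₀ + ν ξ):
  B: 2639 − 1(663.7) = 1975
  E: 835.9 − 1(663.7) = 172.2
  A: 0 + 1(663.7) = 663.7
  D: 0 + 1(663.7) = 663.7
  G: 1385 (inert)
Total out = 4860 kmol/h; y_D = 663.7 / 4860 = 0.1366.

0.137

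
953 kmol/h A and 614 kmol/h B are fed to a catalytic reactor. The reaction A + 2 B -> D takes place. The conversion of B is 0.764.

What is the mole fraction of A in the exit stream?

0.654

B reacted = 0.764 × 614 = 469.1 kmol/h; ν_B = −2, so ξ = 469.1/2 = 234.5 kmol/h.
Outlet amounts (n = n₀ + ν ξ):
  A: 953 − 1(234.5) = 718.5
  B: 614 − 2(234.5) = 144.9
  D: 0 + 1(234.5) = 234.5
Total out = 1098 kmol/h; y_A = 718.5 / 1098 = 0.6544.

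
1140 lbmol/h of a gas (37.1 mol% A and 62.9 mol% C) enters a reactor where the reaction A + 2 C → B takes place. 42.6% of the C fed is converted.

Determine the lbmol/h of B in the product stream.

C reacted = 0.426 × 717.1 = 305.5 lbmol/h; ν_C = −2, so ξ = 305.5/2 = 152.7 lbmol/h.
Outlet amounts (n = n₀ + ν ξ):
  A: 422.9 − 1(152.7) = 270.2
  C: 717.1 − 2(152.7) = 411.6
  B: 0 + 1(152.7) = 152.7

153 lbmol/h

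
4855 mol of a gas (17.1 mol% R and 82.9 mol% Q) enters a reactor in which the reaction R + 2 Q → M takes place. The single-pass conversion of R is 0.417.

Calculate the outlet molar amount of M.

R reacted = 0.417 × 830.2 = 346.2 mol; ν_R = −1, so ξ = 346.2/1 = 346.2 mol.
Outlet amounts (n = n₀ + ν ξ):
  R: 830.2 − 1(346.2) = 484
  Q: 4025 − 2(346.2) = 3332
  M: 0 + 1(346.2) = 346.2

346 mol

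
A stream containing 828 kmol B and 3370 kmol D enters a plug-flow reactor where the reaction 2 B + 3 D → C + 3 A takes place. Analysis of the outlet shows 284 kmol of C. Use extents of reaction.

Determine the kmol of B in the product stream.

For C: n = n₀ + 1ξ → 284 = 0 + 1ξ, giving ξ = 284 kmol.
Outlet amounts (n = n₀ + ν ξ):
  B: 828 − 2(284) = 260
  D: 3370 − 3(284) = 2518
  C: 0 + 1(284) = 284
  A: 0 + 3(284) = 852

260 kmol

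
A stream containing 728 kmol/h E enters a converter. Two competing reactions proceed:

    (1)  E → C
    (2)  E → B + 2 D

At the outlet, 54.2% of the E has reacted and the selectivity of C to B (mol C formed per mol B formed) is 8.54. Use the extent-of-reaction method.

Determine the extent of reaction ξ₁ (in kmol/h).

ξ₁ = 353 kmol/h

Conversion of E: E consumed = 0.542 × 728 = 394.6 kmol/h = 1ξ₁ + 1ξ₂.
Selectivity: 1ξ₁ / (1ξ₂) = 8.54 → ξ₁ = 8.54 ξ₂.
Substitute: (1·8.54 + 1) ξ₂ = 394.6 → ξ₂ = 41.36 kmol/h, ξ₁ = 353.2 kmol/h.
Outlet amounts (n = n₀ + Σ ν·ξ):
  E: 728 − 1(353.2) − 1(41.36) = 333.4
  C: 0 + 1(353.2) = 353.2
  B: 0 + 1(41.36) = 41.36
  D: 0 + 2(41.36) = 82.72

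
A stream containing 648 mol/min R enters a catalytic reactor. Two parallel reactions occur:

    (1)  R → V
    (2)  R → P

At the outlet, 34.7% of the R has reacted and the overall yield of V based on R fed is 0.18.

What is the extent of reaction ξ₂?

ξ₂ = 108 mol/min

Yield of V: 1ξ₁ / 648 = 0.18 → ξ₁ = 116.6 mol/min.
Conversion of R: 1ξ₁ + 1ξ₂ = 0.347 × 648 = 224.9 → ξ₂ = 108.2 mol/min.
Outlet amounts (n = n₀ + Σ ν·ξ):
  R: 648 − 1(116.6) − 1(108.2) = 423.1
  V: 0 + 1(116.6) = 116.6
  P: 0 + 1(108.2) = 108.2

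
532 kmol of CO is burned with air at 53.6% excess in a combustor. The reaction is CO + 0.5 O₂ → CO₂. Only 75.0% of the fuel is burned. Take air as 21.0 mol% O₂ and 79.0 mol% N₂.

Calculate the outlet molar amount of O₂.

209 kmol

Stoichiometric O₂ = 0.5 × 532 = 266 kmol; O₂ fed = 266 × 1.536 = 408.6 kmol.
N₂ fed = 408.6 × 79/21 = 1537 kmol.
Fuel reacted = 0.75 × 532 → ξ = 399 kmol.
Outlet (n = n₀ + ν ξ):
  CO: 532 − 1(399) = 133
  O₂: 408.6 − 0.5(399) = 209.1
  N₂: 1537 (inert)
  CO₂: 0 + 1(399) = 399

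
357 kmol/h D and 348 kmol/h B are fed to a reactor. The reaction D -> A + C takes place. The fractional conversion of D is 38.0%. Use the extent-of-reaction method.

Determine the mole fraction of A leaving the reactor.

0.161

D reacted = 0.38 × 357 = 135.7 kmol/h; ν_D = −1, so ξ = 135.7/1 = 135.7 kmol/h.
Outlet amounts (n = n₀ + ν ξ):
  D: 357 − 1(135.7) = 221.3
  A: 0 + 1(135.7) = 135.7
  C: 0 + 1(135.7) = 135.7
  B: 348 (inert)
Total out = 840.7 kmol/h; y_A = 135.7 / 840.7 = 0.1614.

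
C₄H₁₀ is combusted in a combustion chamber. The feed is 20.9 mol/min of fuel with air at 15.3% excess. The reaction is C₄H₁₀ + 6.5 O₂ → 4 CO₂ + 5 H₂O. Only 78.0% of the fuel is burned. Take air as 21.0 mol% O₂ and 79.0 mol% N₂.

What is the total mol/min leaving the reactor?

791 mol/min

Stoichiometric O₂ = 6.5 × 20.9 = 135.8 mol/min; O₂ fed = 135.8 × 1.153 = 156.6 mol/min.
N₂ fed = 156.6 × 79/21 = 589.2 mol/min.
Fuel reacted = 0.78 × 20.9 → ξ = 16.3 mol/min.
Outlet (n = n₀ + ν ξ):
  C₄H₁₀: 20.9 − 1(16.3) = 4.598
  O₂: 156.6 − 6.5(16.3) = 50.67
  N₂: 589.2 (inert)
  CO₂: 0 + 4(16.3) = 65.21
  H₂O: 0 + 5(16.3) = 81.51
Total out = 4.598 + 50.67 + 589.2 + 65.21 + 81.51 = 791.2 mol/min.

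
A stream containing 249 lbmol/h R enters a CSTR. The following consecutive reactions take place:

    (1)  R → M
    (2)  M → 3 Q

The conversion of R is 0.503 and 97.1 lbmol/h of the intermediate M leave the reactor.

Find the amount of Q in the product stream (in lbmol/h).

Conversion of R: R consumed = 1ξ₁ = 0.503 × 249 → ξ₁ = 125.2 lbmol/h.
M balance: n_M = 0 + 1ξ₁ − 1ξ₂ = 97.1 → ξ₂ = (1·125.2 − 97.1)/1 = 28.15 lbmol/h.
Outlet amounts (n = n₀ + Σ ν·ξ):
  R: 249 − 1(125.2) = 123.8
  M: 0 + 1(125.2) − 1(28.15) = 97.1
  Q: 0 + 3(28.15) = 84.44

84.4 lbmol/h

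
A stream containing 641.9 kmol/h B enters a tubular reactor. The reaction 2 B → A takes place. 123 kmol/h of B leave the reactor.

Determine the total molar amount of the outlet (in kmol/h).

For B: n = n₀ − 2ξ → 123 = 641.9 − 2ξ, giving ξ = 259.4 kmol/h.
Outlet amounts (n = n₀ + ν ξ):
  B: 641.9 − 2(259.4) = 123
  A: 0 + 1(259.4) = 259.4
Total out = 123 + 259.4 = 382.4 kmol/h.

382 kmol/h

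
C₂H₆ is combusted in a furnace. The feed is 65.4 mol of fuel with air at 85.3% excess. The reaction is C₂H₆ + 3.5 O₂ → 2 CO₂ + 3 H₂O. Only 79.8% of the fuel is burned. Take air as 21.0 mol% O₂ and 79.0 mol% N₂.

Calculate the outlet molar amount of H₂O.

157 mol

Stoichiometric O₂ = 3.5 × 65.4 = 228.9 mol; O₂ fed = 228.9 × 1.853 = 424.2 mol.
N₂ fed = 424.2 × 79/21 = 1596 mol.
Fuel reacted = 0.798 × 65.4 → ξ = 52.19 mol.
Outlet (n = n₀ + ν ξ):
  C₂H₆: 65.4 − 1(52.19) = 13.21
  O₂: 424.2 − 3.5(52.19) = 241.5
  N₂: 1596 (inert)
  CO₂: 0 + 2(52.19) = 104.4
  H₂O: 0 + 3(52.19) = 156.6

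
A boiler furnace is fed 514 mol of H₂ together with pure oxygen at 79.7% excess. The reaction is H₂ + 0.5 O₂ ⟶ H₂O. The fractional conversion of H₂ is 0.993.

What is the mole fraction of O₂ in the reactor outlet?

Stoichiometric O₂ = 0.5 × 514 = 257 mol; O₂ fed = 257 × 1.797 = 461.8 mol.
Fuel reacted = 0.993 × 514 → ξ = 510.4 mol.
Outlet (n = n₀ + ν ξ):
  H₂: 514 − 1(510.4) = 3.598
  O₂: 461.8 − 0.5(510.4) = 206.6
  H₂O: 0 + 1(510.4) = 510.4
Total out = 720.6 mol; y_O₂ = 206.6 / 720.6 = 0.2867.

0.287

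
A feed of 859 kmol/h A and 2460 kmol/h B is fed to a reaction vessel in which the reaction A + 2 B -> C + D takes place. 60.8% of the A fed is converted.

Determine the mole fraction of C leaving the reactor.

A reacted = 0.608 × 859 = 522.3 kmol/h; ν_A = −1, so ξ = 522.3/1 = 522.3 kmol/h.
Outlet amounts (n = n₀ + ν ξ):
  A: 859 − 1(522.3) = 336.7
  B: 2460 − 2(522.3) = 1415
  C: 0 + 1(522.3) = 522.3
  D: 0 + 1(522.3) = 522.3
Total out = 2797 kmol/h; y_C = 522.3 / 2797 = 0.1867.

0.187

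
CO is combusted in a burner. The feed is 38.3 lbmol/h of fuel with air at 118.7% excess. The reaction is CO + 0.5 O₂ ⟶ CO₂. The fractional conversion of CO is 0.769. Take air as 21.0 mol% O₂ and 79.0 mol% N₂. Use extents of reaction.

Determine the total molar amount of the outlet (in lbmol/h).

223 lbmol/h

Stoichiometric O₂ = 0.5 × 38.3 = 19.15 lbmol/h; O₂ fed = 19.15 × 2.187 = 41.88 lbmol/h.
N₂ fed = 41.88 × 79/21 = 157.6 lbmol/h.
Fuel reacted = 0.769 × 38.3 → ξ = 29.45 lbmol/h.
Outlet (n = n₀ + ν ξ):
  CO: 38.3 − 1(29.45) = 8.847
  O₂: 41.88 − 0.5(29.45) = 27.15
  N₂: 157.6 (inert)
  CO₂: 0 + 1(29.45) = 29.45
Total out = 8.847 + 27.15 + 157.6 + 29.45 = 223 lbmol/h.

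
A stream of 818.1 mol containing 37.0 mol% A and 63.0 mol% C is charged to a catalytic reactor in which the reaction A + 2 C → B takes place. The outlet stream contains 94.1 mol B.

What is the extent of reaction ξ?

ξ = 94.1 mol

For B: n = n₀ + 1ξ → 94.1 = 0 + 1ξ, giving ξ = 94.1 mol.
Outlet amounts (n = n₀ + ν ξ):
  A: 302.7 − 1(94.1) = 208.6
  C: 515.4 − 2(94.1) = 327.2
  B: 0 + 1(94.1) = 94.1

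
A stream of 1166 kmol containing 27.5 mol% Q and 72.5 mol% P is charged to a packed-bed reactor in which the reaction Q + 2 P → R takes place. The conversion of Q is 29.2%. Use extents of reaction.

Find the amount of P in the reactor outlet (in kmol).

658 kmol

Q reacted = 0.292 × 320.6 = 93.63 kmol; ν_Q = −1, so ξ = 93.63/1 = 93.63 kmol.
Outlet amounts (n = n₀ + ν ξ):
  Q: 320.6 − 1(93.63) = 227
  P: 845.4 − 2(93.63) = 658.1
  R: 0 + 1(93.63) = 93.63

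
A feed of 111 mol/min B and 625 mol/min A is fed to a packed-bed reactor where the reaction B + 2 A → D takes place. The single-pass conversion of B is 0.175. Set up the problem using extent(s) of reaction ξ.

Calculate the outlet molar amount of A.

586 mol/min

B reacted = 0.175 × 111 = 19.42 mol/min; ν_B = −1, so ξ = 19.42/1 = 19.42 mol/min.
Outlet amounts (n = n₀ + ν ξ):
  B: 111 − 1(19.42) = 91.58
  A: 625 − 2(19.42) = 586.1
  D: 0 + 1(19.42) = 19.42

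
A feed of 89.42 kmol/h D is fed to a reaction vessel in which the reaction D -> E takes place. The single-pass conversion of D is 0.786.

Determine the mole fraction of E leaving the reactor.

D reacted = 0.786 × 89.42 = 70.28 kmol/h; ν_D = −1, so ξ = 70.28/1 = 70.28 kmol/h.
Outlet amounts (n = n₀ + ν ξ):
  D: 89.42 − 1(70.28) = 19.14
  E: 0 + 1(70.28) = 70.28
Total out = 89.42 kmol/h; y_E = 70.28 / 89.42 = 0.786.

0.786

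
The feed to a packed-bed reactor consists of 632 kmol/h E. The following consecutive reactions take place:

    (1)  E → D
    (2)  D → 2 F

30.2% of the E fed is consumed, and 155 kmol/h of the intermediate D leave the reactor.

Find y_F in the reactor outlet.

Conversion of E: E consumed = 1ξ₁ = 0.302 × 632 → ξ₁ = 190.9 kmol/h.
D balance: n_D = 0 + 1ξ₁ − 1ξ₂ = 155 → ξ₂ = (1·190.9 − 155)/1 = 35.86 kmol/h.
Outlet amounts (n = n₀ + Σ ν·ξ):
  E: 632 − 1(190.9) = 441.1
  D: 0 + 1(190.9) − 1(35.86) = 155
  F: 0 + 2(35.86) = 71.73
Total out = 667.9 kmol/h; y_F = 71.73 / 667.9 = 0.1074.

0.107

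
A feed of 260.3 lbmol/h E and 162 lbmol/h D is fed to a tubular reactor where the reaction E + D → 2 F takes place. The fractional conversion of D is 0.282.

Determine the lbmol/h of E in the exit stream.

D reacted = 0.282 × 162 = 45.68 lbmol/h; ν_D = −1, so ξ = 45.68/1 = 45.68 lbmol/h.
Outlet amounts (n = n₀ + ν ξ):
  E: 260.3 − 1(45.68) = 214.6
  D: 162 − 1(45.68) = 116.3
  F: 0 + 2(45.68) = 91.37

215 lbmol/h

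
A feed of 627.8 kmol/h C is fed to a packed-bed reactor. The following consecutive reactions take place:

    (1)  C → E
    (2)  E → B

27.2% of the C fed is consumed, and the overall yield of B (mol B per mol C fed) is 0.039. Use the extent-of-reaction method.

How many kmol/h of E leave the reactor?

Conversion of C: C consumed = 1ξ₁ = 0.272 × 627.8 → ξ₁ = 170.8 kmol/h.
Yield of B: 1ξ₂ / 627.8 = 0.039 → ξ₂ = 24.48 kmol/h.
Outlet amounts (n = n₀ + Σ ν·ξ):
  C: 627.8 − 1(170.8) = 457
  E: 0 + 1(170.8) − 1(24.48) = 146.3
  B: 0 + 1(24.48) = 24.48

146 kmol/h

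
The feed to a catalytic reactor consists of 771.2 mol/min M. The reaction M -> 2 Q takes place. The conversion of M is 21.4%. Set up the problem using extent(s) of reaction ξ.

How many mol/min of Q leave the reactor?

330 mol/min

M reacted = 0.214 × 771.2 = 165 mol/min; ν_M = −1, so ξ = 165/1 = 165 mol/min.
Outlet amounts (n = n₀ + ν ξ):
  M: 771.2 − 1(165) = 606.2
  Q: 0 + 2(165) = 330.1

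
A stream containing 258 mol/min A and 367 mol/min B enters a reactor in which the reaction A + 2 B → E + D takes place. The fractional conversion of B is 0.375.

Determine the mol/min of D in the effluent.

B reacted = 0.375 × 367 = 137.6 mol/min; ν_B = −2, so ξ = 137.6/2 = 68.81 mol/min.
Outlet amounts (n = n₀ + ν ξ):
  A: 258 − 1(68.81) = 189.2
  B: 367 − 2(68.81) = 229.4
  E: 0 + 1(68.81) = 68.81
  D: 0 + 1(68.81) = 68.81

68.8 mol/min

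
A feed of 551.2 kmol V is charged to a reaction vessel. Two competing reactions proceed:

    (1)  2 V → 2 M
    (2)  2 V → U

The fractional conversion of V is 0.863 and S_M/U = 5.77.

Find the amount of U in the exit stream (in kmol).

Conversion of V: V consumed = 0.863 × 551.2 = 475.7 kmol = 2ξ₁ + 2ξ₂.
Selectivity: 2ξ₁ / (1ξ₂) = 5.77 → ξ₁ = 2.885 ξ₂.
Substitute: (2·2.885 + 2) ξ₂ = 475.7 → ξ₂ = 61.22 kmol, ξ₁ = 176.6 kmol.
Outlet amounts (n = n₀ + Σ ν·ξ):
  V: 551.2 − 2(176.6) − 2(61.22) = 75.51
  M: 0 + 2(176.6) = 353.2
  U: 0 + 1(61.22) = 61.22

61.2 kmol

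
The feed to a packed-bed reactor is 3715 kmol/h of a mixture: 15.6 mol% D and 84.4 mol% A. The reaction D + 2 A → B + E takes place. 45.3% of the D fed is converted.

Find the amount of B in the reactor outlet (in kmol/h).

263 kmol/h

D reacted = 0.453 × 579.5 = 262.5 kmol/h; ν_D = −1, so ξ = 262.5/1 = 262.5 kmol/h.
Outlet amounts (n = n₀ + ν ξ):
  D: 579.5 − 1(262.5) = 317
  A: 3135 − 2(262.5) = 2610
  B: 0 + 1(262.5) = 262.5
  E: 0 + 1(262.5) = 262.5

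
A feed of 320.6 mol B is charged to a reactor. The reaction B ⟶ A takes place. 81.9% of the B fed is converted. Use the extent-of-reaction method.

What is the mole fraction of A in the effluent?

0.819

B reacted = 0.819 × 320.6 = 262.6 mol; ν_B = −1, so ξ = 262.6/1 = 262.6 mol.
Outlet amounts (n = n₀ + ν ξ):
  B: 320.6 − 1(262.6) = 58.03
  A: 0 + 1(262.6) = 262.6
Total out = 320.6 mol; y_A = 262.6 / 320.6 = 0.819.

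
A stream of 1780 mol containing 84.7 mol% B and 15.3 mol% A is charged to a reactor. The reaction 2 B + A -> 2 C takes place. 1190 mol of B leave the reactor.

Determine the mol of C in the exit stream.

318 mol

For B: n = n₀ − 2ξ → 1190 = 1508 − 2ξ, giving ξ = 158.8 mol.
Outlet amounts (n = n₀ + ν ξ):
  B: 1508 − 2(158.8) = 1190
  A: 272.3 − 1(158.8) = 113.5
  C: 0 + 2(158.8) = 317.7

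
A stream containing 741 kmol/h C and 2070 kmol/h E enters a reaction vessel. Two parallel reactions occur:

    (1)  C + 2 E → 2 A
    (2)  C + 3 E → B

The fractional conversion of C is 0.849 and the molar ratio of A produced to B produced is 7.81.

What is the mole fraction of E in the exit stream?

0.355

Conversion of C: C consumed = 0.849 × 741 = 629.1 kmol/h = 1ξ₁ + 1ξ₂.
Selectivity: 2ξ₁ / (1ξ₂) = 7.81 → ξ₁ = 3.905 ξ₂.
Substitute: (1·3.905 + 1) ξ₂ = 629.1 → ξ₂ = 128.3 kmol/h, ξ₁ = 500.9 kmol/h.
Outlet amounts (n = n₀ + Σ ν·ξ):
  C: 741 − 1(500.9) − 1(128.3) = 111.9
  E: 2070 − 2(500.9) − 3(128.3) = 683.5
  A: 0 + 2(500.9) = 1002
  B: 0 + 1(128.3) = 128.3
Total out = 1925 kmol/h; y_E = 683.5 / 1925 = 0.355.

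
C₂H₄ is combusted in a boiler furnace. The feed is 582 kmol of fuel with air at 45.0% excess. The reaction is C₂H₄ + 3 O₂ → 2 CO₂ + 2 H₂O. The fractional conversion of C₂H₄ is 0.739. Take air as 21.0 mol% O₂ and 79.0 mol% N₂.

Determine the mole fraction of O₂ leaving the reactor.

Stoichiometric O₂ = 3 × 582 = 1746 kmol; O₂ fed = 1746 × 1.450 = 2532 kmol.
N₂ fed = 2532 × 79/21 = 9524 kmol.
Fuel reacted = 0.739 × 582 → ξ = 430.1 kmol.
Outlet (n = n₀ + ν ξ):
  C₂H₄: 582 − 1(430.1) = 151.9
  O₂: 2532 − 3(430.1) = 1241
  N₂: 9524 (inert)
  CO₂: 0 + 2(430.1) = 860.2
  H₂O: 0 + 2(430.1) = 860.2
Total out = 12640 kmol; y_O₂ = 1241 / 12640 = 0.09823.

0.0982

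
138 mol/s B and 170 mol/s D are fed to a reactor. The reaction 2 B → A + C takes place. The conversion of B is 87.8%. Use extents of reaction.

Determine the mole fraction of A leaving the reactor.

0.197

B reacted = 0.878 × 138 = 121.2 mol/s; ν_B = −2, so ξ = 121.2/2 = 60.58 mol/s.
Outlet amounts (n = n₀ + ν ξ):
  B: 138 − 2(60.58) = 16.84
  A: 0 + 1(60.58) = 60.58
  C: 0 + 1(60.58) = 60.58
  D: 170 (inert)
Total out = 308 mol/s; y_A = 60.58 / 308 = 0.1967.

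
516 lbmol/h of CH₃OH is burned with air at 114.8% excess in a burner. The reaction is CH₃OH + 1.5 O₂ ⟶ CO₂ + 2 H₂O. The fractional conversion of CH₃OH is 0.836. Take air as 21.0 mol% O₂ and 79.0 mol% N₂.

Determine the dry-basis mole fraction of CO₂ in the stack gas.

0.0554

Stoichiometric O₂ = 1.5 × 516 = 774 lbmol/h; O₂ fed = 774 × 2.148 = 1663 lbmol/h.
N₂ fed = 1663 × 79/21 = 6254 lbmol/h.
Fuel reacted = 0.836 × 516 → ξ = 431.4 lbmol/h.
Outlet (n = n₀ + ν ξ):
  CH₃OH: 516 − 1(431.4) = 84.62
  O₂: 1663 − 1.5(431.4) = 1015
  N₂: 6254 (inert)
  CO₂: 0 + 1(431.4) = 431.4
  H₂O: 0 + 2(431.4) = 862.8
Dry total = 7786 lbmol/h; y_CO₂ (dry) = 431.4 / 7786 = 0.05541.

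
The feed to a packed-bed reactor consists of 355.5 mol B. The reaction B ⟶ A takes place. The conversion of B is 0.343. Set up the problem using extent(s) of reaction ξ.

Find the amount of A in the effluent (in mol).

122 mol

B reacted = 0.343 × 355.5 = 121.9 mol; ν_B = −1, so ξ = 121.9/1 = 121.9 mol.
Outlet amounts (n = n₀ + ν ξ):
  B: 355.5 − 1(121.9) = 233.6
  A: 0 + 1(121.9) = 121.9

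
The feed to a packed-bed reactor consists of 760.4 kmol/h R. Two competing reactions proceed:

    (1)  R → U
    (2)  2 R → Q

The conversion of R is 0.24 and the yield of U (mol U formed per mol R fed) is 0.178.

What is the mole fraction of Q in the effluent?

0.032

Yield of U: 1ξ₁ / 760.4 = 0.178 → ξ₁ = 135.4 kmol/h.
Conversion of R: 1ξ₁ + 2ξ₂ = 0.24 × 760.4 = 182.5 → ξ₂ = 23.57 kmol/h.
Outlet amounts (n = n₀ + Σ ν·ξ):
  R: 760.4 − 1(135.4) − 2(23.57) = 577.9
  U: 0 + 1(135.4) = 135.4
  Q: 0 + 1(23.57) = 23.57
Total out = 736.8 kmol/h; y_Q = 23.57 / 736.8 = 0.03199.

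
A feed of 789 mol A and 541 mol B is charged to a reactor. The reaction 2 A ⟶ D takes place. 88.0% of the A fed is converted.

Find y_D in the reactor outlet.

0.353

A reacted = 0.88 × 789 = 694.3 mol; ν_A = −2, so ξ = 694.3/2 = 347.2 mol.
Outlet amounts (n = n₀ + ν ξ):
  A: 789 − 2(347.2) = 94.68
  D: 0 + 1(347.2) = 347.2
  B: 541 (inert)
Total out = 982.8 mol; y_D = 347.2 / 982.8 = 0.3532.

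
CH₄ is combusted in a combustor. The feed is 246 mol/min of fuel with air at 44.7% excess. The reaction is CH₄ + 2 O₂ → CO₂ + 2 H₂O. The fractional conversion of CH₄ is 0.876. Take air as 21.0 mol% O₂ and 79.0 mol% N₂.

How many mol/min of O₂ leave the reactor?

281 mol/min

Stoichiometric O₂ = 2 × 246 = 492 mol/min; O₂ fed = 492 × 1.447 = 711.9 mol/min.
N₂ fed = 711.9 × 79/21 = 2678 mol/min.
Fuel reacted = 0.876 × 246 → ξ = 215.5 mol/min.
Outlet (n = n₀ + ν ξ):
  CH₄: 246 − 1(215.5) = 30.5
  O₂: 711.9 − 2(215.5) = 280.9
  N₂: 2678 (inert)
  CO₂: 0 + 1(215.5) = 215.5
  H₂O: 0 + 2(215.5) = 431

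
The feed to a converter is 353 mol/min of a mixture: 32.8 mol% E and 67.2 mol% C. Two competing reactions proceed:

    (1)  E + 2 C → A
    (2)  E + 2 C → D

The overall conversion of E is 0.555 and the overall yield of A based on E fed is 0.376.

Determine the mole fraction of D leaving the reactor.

Yield of A: 1ξ₁ / 115.8 = 0.376 → ξ₁ = 43.53 mol/min.
Conversion of E: 1ξ₁ + 1ξ₂ = 0.555 × 115.8 = 64.26 → ξ₂ = 20.73 mol/min.
Outlet amounts (n = n₀ + Σ ν·ξ):
  E: 115.8 − 1(43.53) − 1(20.73) = 51.52
  C: 237.2 − 2(43.53) − 2(20.73) = 108.7
  A: 0 + 1(43.53) = 43.53
  D: 0 + 1(20.73) = 20.73
Total out = 224.5 mol/min; y_D = 20.73 / 224.5 = 0.09233.

0.0923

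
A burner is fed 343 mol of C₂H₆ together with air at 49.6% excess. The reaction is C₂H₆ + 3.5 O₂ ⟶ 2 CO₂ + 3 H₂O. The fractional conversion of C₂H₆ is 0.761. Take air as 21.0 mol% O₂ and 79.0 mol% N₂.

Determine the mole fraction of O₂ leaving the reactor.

0.0978

Stoichiometric O₂ = 3.5 × 343 = 1200 mol; O₂ fed = 1200 × 1.496 = 1796 mol.
N₂ fed = 1796 × 79/21 = 6756 mol.
Fuel reacted = 0.761 × 343 → ξ = 261 mol.
Outlet (n = n₀ + ν ξ):
  C₂H₆: 343 − 1(261) = 81.98
  O₂: 1796 − 3.5(261) = 882.4
  N₂: 6756 (inert)
  CO₂: 0 + 2(261) = 522
  H₂O: 0 + 3(261) = 783.1
Total out = 9026 mol; y_O₂ = 882.4 / 9026 = 0.09776.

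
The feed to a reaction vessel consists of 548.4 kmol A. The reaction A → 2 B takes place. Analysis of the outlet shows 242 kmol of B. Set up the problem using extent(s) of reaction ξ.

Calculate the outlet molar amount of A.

427 kmol

For B: n = n₀ + 2ξ → 242 = 0 + 2ξ, giving ξ = 121 kmol.
Outlet amounts (n = n₀ + ν ξ):
  A: 548.4 − 1(121) = 427.4
  B: 0 + 2(121) = 242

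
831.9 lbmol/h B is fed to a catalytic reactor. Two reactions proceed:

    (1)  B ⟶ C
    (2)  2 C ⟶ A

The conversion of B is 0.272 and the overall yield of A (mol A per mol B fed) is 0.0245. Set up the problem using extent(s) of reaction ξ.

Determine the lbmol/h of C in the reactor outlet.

Conversion of B: B consumed = 1ξ₁ = 0.272 × 831.9 → ξ₁ = 226.3 lbmol/h.
Yield of A: 1ξ₂ / 831.9 = 0.0245 → ξ₂ = 20.38 lbmol/h.
Outlet amounts (n = n₀ + Σ ν·ξ):
  B: 831.9 − 1(226.3) = 605.6
  C: 0 + 1(226.3) − 2(20.38) = 185.5
  A: 0 + 1(20.38) = 20.38

186 lbmol/h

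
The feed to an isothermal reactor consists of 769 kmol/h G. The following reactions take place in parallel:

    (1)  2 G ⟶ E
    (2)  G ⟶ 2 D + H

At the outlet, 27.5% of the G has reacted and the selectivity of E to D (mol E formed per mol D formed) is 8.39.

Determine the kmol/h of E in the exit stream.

Conversion of G: G consumed = 0.275 × 769 = 211.5 kmol/h = 2ξ₁ + 1ξ₂.
Selectivity: 1ξ₁ / (2ξ₂) = 8.39 → ξ₁ = 16.78 ξ₂.
Substitute: (2·16.78 + 1) ξ₂ = 211.5 → ξ₂ = 6.119 kmol/h, ξ₁ = 102.7 kmol/h.
Outlet amounts (n = n₀ + Σ ν·ξ):
  G: 769 − 2(102.7) − 1(6.119) = 557.5
  E: 0 + 1(102.7) = 102.7
  D: 0 + 2(6.119) = 12.24
  H: 0 + 1(6.119) = 6.119

103 kmol/h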